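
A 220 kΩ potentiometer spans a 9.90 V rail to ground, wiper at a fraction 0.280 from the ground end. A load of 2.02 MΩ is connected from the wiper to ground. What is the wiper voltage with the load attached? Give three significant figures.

V ≈ 2.71 V

The wiper splits the pot into (1−α)R = 158.4 kΩ above and αR = 61.60 kΩ below.
Lower section ‖ load = 59.78 kΩ.
V_wiper = 9.90 × 59.78/(158.4 + 59.78) = 2.71 V.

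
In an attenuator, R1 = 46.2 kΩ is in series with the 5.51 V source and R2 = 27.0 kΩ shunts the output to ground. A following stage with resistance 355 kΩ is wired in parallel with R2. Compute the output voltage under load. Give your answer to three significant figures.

The load sits in parallel with R2: R2‖R_L = (27.0 × 355) / (27.0 + 355) = 25.09 kΩ.
V_out = 5.51 × 25.09 / (46.2 + 25.09) = 5.51 × 25.09/71.29 = 1.94 V.

V_out ≈ 1.94 V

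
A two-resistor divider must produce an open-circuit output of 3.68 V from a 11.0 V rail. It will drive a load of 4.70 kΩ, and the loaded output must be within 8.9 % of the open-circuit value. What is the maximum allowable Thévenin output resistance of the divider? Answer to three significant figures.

Loading drop = R_th/(R_th + R_L) ≤ 0.0890, so R_th ≤ R_L · ε/(1−ε) = 4.70 kΩ × 0.0890/0.9110 = 459 Ω.
(Any R1, R2 with R2/(R1+R2) = 0.335 and R1‖R2 ≤ 459 Ω will meet the spec.)

R_th ≤ 459 Ω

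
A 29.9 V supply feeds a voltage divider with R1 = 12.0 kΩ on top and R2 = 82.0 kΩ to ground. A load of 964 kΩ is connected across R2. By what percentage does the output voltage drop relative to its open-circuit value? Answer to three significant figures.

1.07 %

The divider's output (Thévenin) resistance is R1‖R2 = 10.47 kΩ.
Fractional drop under load = R_th/(R_th + R_L) = 10.47 / (10.47 + 964) = 0.01074.
So the output falls by 1.07 %.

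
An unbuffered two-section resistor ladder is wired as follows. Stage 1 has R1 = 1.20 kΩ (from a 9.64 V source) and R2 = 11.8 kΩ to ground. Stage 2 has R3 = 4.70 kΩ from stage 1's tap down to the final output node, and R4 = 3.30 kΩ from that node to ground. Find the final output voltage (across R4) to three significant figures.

Stage 2 presents R3+R4 = 8.000 kΩ as a load on stage 1's tap.
Stage 1's lower leg becomes R2‖(R3+R4) = 4.768 kΩ, so V_mid = 9.64 × 4.768/5.968 = 7.702 V.
Stage 2 is itself unloaded: V_out = V_mid × R4/(R3+R4) = 7.702 × 3.30/8.000 = 3.18 V.

V_out ≈ 3.18 V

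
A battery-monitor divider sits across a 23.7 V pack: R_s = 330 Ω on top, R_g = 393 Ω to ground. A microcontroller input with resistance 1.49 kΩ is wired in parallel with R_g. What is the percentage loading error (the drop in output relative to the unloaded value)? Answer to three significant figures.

The divider's output (Thévenin) resistance is R_s‖R_g = 179.4 Ω.
Fractional drop under load = R_th/(R_th + R_L) = 179.4 / (179.4 + 1490) = 0.1075.
So the output falls by 10.7 %.

10.7 %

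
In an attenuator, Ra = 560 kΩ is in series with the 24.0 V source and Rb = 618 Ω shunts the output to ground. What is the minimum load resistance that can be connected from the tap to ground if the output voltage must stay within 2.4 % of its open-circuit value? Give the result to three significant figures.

R_L(min) ≈ 25.1 kΩ

Output resistance R_th = Ra‖Rb = (560000 × 618)/560600 = 617.3 Ω.
The fractional drop is R_th/(R_th + R_L); requiring this ≤ 0.0240 gives R_L ≥ R_th(1/0.0240 − 1) = 617.3 × 40.67 = 25.1 kΩ.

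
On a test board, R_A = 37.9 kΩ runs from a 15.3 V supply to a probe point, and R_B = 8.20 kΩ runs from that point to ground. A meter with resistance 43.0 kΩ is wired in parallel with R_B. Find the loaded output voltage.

V_out ≈ 2.35 V

The load sits in parallel with R_B: R_B‖R_L = (8.20 × 43.0) / (8.20 + 43.0) = 6.887 kΩ.
V_out = 15.3 × 6.887 / (37.9 + 6.887) = 15.3 × 6.887/44.79 = 2.35 V.
(Unloaded it would have been 2.72 V.)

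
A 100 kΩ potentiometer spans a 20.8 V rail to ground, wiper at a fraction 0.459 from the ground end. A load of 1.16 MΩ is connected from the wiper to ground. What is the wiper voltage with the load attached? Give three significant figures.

V ≈ 9.35 V

The wiper splits the pot into (1−α)R = 54.10 kΩ above and αR = 45.90 kΩ below.
Lower section ‖ load = 44.15 kΩ.
V_wiper = 20.8 × 44.15/(54.10 + 44.15) = 9.35 V.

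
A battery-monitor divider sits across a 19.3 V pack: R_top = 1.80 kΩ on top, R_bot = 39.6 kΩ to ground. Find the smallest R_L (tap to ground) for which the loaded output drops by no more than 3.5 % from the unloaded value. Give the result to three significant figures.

Output resistance R_th = R_top‖R_bot = (1.80 × 39.6)/41.40 = 1.722 kΩ.
The fractional drop is R_th/(R_th + R_L); requiring this ≤ 0.0350 gives R_L ≥ R_th(1/0.0350 − 1) = 1.722 × 27.57 = 47.5 kΩ.

R_L(min) ≈ 47.5 kΩ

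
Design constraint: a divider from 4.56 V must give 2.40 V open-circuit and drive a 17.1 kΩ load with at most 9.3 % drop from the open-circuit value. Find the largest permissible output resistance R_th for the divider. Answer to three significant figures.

Loading drop = R_th/(R_th + R_L) ≤ 0.0930, so R_th ≤ R_L · ε/(1−ε) = 17.1 kΩ × 0.0930/0.9070 = 1.75 kΩ.
(Any R1, R2 with R2/(R1+R2) = 0.526 and R1‖R2 ≤ 1.75 kΩ will meet the spec.)

R_th ≤ 1.75 kΩ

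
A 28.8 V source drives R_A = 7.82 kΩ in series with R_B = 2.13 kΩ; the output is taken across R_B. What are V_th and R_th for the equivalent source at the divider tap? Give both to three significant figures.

V_th = 6.17 V, R_th = 1.67 kΩ

V_th is the open-circuit tap voltage: 28.8 × 2.13/(7.82 + 2.13) = 6.17 V.
With the supply zeroed, R_A and R_B appear in parallel from the tap: R_th = R_A‖R_B = (7.82 × 2.13)/9.950 = 1.67 kΩ.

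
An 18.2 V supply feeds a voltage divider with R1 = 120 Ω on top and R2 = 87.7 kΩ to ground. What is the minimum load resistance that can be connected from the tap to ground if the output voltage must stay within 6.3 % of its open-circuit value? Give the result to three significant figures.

R_L(min) ≈ 1.78 kΩ

Output resistance R_th = R1‖R2 = (120 × 87700)/87820 = 119.8 Ω.
The fractional drop is R_th/(R_th + R_L); requiring this ≤ 0.0630 gives R_L ≥ R_th(1/0.0630 − 1) = 119.8 × 14.87 = 1.78 kΩ.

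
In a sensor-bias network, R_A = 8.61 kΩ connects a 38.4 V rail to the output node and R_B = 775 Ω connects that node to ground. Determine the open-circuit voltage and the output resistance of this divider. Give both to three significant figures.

V_th = 3.17 V, R_th = 711 Ω

V_th is the open-circuit tap voltage: 38.4 × 775/(8610 + 775) = 3.17 V.
With the supply zeroed, R_A and R_B appear in parallel from the tap: R_th = R_A‖R_B = (8610 × 775)/9385 = 711 Ω.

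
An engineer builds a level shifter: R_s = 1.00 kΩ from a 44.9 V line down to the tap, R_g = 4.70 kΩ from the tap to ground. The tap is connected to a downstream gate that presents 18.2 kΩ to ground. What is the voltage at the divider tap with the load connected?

The load sits in parallel with R_g: R_g‖R_L = (4.70 × 18.2) / (4.70 + 18.2) = 3.735 kΩ.
V_out = 44.9 × 3.735 / (1.00 + 3.735) = 44.9 × 3.735/4.735 = 35.4 V.

V_out ≈ 35.4 V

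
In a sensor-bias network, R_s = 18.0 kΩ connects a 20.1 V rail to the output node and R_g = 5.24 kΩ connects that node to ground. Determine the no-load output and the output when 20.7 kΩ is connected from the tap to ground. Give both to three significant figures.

Open-circuit: V = 20.1 × 5.24/(18.0 + 5.24) = 4.53 V.
With the load, R_g becomes R_g‖R_L = 4.181 kΩ, so V = 20.1 × 4.181/22.18 = 3.79 V.

Unloaded: 4.53 V; loaded: 3.79 V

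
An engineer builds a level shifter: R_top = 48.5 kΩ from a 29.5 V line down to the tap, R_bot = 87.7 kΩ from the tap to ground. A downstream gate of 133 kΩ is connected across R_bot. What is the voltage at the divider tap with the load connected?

The load sits in parallel with R_bot: R_bot‖R_L = (87.7 × 133) / (87.7 + 133) = 52.85 kΩ.
V_out = 29.5 × 52.85 / (48.5 + 52.85) = 29.5 × 52.85/101.4 = 15.4 V.
(Unloaded it would have been 19.0 V.)

V_out ≈ 15.4 V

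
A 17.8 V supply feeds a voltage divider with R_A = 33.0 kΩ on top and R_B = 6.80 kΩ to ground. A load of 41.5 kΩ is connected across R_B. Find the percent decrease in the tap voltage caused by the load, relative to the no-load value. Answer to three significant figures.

The divider's output (Thévenin) resistance is R_A‖R_B = 5.638 kΩ.
Fractional drop under load = R_th/(R_th + R_L) = 5.638 / (5.638 + 41.5) = 0.1196.
So the output falls by 12.0 %.

12.0 %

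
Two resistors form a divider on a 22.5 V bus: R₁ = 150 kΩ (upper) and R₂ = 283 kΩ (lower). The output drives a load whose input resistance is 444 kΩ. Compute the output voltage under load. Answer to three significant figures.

V_out ≈ 12.0 V

The load sits in parallel with R₂: R₂‖R_L = (283 × 444) / (283 + 444) = 172.8 kΩ.
V_out = 22.5 × 172.8 / (150 + 172.8) = 22.5 × 172.8/322.8 = 12.0 V.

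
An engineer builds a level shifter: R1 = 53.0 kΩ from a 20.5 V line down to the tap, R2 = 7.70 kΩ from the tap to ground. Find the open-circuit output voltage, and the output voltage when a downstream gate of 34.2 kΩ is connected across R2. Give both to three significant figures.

Unloaded: 2.60 V; loaded: 2.17 V

Open-circuit: V = 20.5 × 7.70/(53.0 + 7.70) = 2.60 V.
With the load, R2 becomes R2‖R_L = 6.285 kΩ, so V = 20.5 × 6.285/59.28 = 2.17 V.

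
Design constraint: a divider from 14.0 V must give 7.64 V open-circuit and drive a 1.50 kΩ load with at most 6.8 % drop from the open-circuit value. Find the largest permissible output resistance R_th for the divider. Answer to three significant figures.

Loading drop = R_th/(R_th + R_L) ≤ 0.0680, so R_th ≤ R_L · ε/(1−ε) = 1.50 kΩ × 0.0680/0.9320 = 109 Ω.

R_th ≤ 109 Ω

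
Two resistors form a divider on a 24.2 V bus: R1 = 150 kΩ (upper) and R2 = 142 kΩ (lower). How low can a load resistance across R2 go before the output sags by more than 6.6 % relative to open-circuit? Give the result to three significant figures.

Output resistance R_th = R1‖R2 = (150 × 142)/292.0 = 72.95 kΩ.
The fractional drop is R_th/(R_th + R_L); requiring this ≤ 0.0660 gives R_L ≥ R_th(1/0.0660 − 1) = 72.95 × 14.15 = 1.03 MΩ.

R_L(min) ≈ 1.03 MΩ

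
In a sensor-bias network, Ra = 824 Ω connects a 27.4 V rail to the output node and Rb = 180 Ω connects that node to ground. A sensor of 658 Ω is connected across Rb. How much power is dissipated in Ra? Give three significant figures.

P ≈ 664 mW

Total resistance from the source is Ra + (Rb‖R_L) = 965.3 Ω, so I = 27.4/965.3 Ω = 28.38 mA.
P = I²·Ra = (28.38 mA)² × 824 Ω = 664 mW.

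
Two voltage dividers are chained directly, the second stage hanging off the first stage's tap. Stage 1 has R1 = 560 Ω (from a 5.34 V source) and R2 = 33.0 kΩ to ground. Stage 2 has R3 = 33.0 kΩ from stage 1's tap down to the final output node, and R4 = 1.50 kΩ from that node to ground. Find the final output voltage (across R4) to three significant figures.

Stage 2 presents R3+R4 = 34500 Ω as a load on stage 1's tap.
Stage 1's lower leg becomes R2‖(R3+R4) = 16870 Ω, so V_mid = 5.34 × 16870/17430 = 5.168 V.
Stage 2 is itself unloaded: V_out = V_mid × R4/(R3+R4) = 5.168 × 1500/34500 = 0.225 V.

V_out ≈ 0.225 V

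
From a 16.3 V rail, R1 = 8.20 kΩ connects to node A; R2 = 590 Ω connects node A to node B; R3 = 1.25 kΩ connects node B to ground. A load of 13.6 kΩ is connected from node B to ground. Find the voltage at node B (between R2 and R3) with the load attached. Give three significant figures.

At node B, R3 is in parallel with the load: R3‖R_L = 1145 Ω.
Below node A the resistance is R2 + (R3‖R_L) = 1735 Ω, so V_A = 16.3 × 1735/9935 = 2.846 V.
Then V_B = V_A × (R3‖R_L)/(R2 + R3‖R_L) = 2.846 × 1145/1735 = 1.88 V.

V ≈ 1.88 V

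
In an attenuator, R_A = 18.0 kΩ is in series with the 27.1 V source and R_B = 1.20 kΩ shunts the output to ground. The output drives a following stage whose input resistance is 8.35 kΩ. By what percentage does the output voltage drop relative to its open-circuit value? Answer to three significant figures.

11.9 %

Unloaded V = 27.1 × 1.20/19.20 = 1.6938 V.
Loaded: R_B‖R_L = 1.049 kΩ, giving V = 27.1 × 1.049/19.05 = 1.4926 V.
Drop = (1.6938 − 1.4926) / 1.6938 = 11.9 %.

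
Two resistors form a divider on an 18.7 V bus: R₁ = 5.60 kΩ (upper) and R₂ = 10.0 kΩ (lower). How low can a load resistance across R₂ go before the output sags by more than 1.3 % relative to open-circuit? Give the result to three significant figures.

Output resistance R_th = R₁‖R₂ = (5.60 × 10.0)/15.60 = 3.590 kΩ.
The fractional drop is R_th/(R_th + R_L); requiring this ≤ 0.0130 gives R_L ≥ R_th(1/0.0130 − 1) = 3.590 × 75.92 = 273 kΩ.

R_L(min) ≈ 273 kΩ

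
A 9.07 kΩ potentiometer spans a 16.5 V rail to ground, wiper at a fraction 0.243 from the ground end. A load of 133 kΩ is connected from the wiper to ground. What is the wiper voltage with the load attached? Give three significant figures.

V ≈ 3.96 V

The wiper splits the pot into (1−α)R = 6.866 kΩ above and αR = 2.204 kΩ below.
Lower section ‖ load = 2.168 kΩ.
V_wiper = 16.5 × 2.168/(6.866 + 2.168) = 3.96 V.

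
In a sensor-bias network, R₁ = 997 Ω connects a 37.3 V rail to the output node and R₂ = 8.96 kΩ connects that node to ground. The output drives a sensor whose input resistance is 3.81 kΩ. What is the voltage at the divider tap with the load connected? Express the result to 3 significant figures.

V_out ≈ 27.2 V

The load sits in parallel with R₂: R₂‖R_L = (8960 × 3810) / (8960 + 3810) = 2673 Ω.
V_out = 37.3 × 2673 / (997 + 2673) = 37.3 × 2673/3670 = 27.2 V.
(Unloaded it would have been 33.6 V.)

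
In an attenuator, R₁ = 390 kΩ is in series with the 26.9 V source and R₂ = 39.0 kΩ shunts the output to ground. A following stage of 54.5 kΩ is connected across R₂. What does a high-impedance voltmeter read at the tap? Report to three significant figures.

V_out ≈ 1.48 V

The load sits in parallel with R₂: R₂‖R_L = (39.0 × 54.5) / (39.0 + 54.5) = 22.73 kΩ.
V_out = 26.9 × 22.73 / (390 + 22.73) = 26.9 × 22.73/412.7 = 1.48 V.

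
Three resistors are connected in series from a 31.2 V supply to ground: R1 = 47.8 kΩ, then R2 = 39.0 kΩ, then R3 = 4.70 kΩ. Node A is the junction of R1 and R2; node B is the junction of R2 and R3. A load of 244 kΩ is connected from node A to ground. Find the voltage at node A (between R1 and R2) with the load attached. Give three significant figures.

V ≈ 13.6 V

Below node A the series string R2+R3 = 43.70 kΩ sits in parallel with the 244 kΩ load: 37.06 kΩ.
V_A = 31.2 × 37.06/(47.8 + 37.06) = 13.6 V.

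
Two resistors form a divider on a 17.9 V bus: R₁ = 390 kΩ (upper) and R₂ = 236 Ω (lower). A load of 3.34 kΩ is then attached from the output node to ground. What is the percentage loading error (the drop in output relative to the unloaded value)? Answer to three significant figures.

The divider's output (Thévenin) resistance is R₁‖R₂ = 235.9 Ω.
Fractional drop under load = R_th/(R_th + R_L) = 235.9 / (235.9 + 3340) = 0.06596.
So the output falls by 6.60 %.

6.60 %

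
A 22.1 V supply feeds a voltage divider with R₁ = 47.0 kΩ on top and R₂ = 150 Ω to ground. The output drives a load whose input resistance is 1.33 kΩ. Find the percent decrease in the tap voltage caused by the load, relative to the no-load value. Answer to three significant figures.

10.1 %

Unloaded V = 22.1 × 150/47150 = 0.070308 V.
Loaded: R₂‖R_L = 134.8 Ω, giving V = 22.1 × 134.8/47130 = 0.063202 V.
Drop = (0.070308 − 0.063202) / 0.070308 = 10.1 %.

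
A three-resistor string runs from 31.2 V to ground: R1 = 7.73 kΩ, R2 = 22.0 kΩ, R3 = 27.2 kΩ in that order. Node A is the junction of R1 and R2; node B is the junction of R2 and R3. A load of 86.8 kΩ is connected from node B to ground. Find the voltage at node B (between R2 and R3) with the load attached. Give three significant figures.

V ≈ 12.8 V

At node B, R3 is in parallel with the load: R3‖R_L = 20.71 kΩ.
Below node A the resistance is R2 + (R3‖R_L) = 42.71 kΩ, so V_A = 31.2 × 42.71/50.44 = 26.42 V.
Then V_B = V_A × (R3‖R_L)/(R2 + R3‖R_L) = 26.42 × 20.71/42.71 = 12.8 V.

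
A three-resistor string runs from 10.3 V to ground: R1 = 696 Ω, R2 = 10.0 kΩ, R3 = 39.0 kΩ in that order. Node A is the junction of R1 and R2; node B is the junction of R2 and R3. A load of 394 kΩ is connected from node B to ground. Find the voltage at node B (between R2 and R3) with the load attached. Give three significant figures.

V ≈ 7.91 V

At node B, R3 is in parallel with the load: R3‖R_L = 35490 Ω.
Below node A the resistance is R2 + (R3‖R_L) = 45490 Ω, so V_A = 10.3 × 45490/46180 = 10.14 V.
Then V_B = V_A × (R3‖R_L)/(R2 + R3‖R_L) = 10.14 × 35490/45490 = 7.91 V.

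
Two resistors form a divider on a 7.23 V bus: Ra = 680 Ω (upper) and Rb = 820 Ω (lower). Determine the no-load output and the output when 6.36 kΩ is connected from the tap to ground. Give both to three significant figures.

Open-circuit: V = 7.23 × 820/(680 + 820) = 3.95 V.
With the load, Rb becomes Rb‖R_L = 726.4 Ω, so V = 7.23 × 726.4/1406 = 3.73 V.

Unloaded: 3.95 V; loaded: 3.73 V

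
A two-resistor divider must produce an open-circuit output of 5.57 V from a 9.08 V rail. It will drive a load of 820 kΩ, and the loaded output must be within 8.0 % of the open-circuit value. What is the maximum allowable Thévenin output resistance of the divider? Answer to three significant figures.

R_th ≤ 71.3 kΩ

Loading drop = R_th/(R_th + R_L) ≤ 0.0800, so R_th ≤ R_L · ε/(1−ε) = 820 kΩ × 0.0800/0.9200 = 71.3 kΩ.
(Any R1, R2 with R2/(R1+R2) = 0.613 and R1‖R2 ≤ 71.3 kΩ will meet the spec.)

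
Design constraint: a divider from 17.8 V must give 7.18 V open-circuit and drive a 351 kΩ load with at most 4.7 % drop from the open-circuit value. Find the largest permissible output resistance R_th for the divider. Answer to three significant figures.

R_th ≤ 17.3 kΩ

Loading drop = R_th/(R_th + R_L) ≤ 0.0470, so R_th ≤ R_L · ε/(1−ε) = 351 kΩ × 0.0470/0.9530 = 17.3 kΩ.
(Any R1, R2 with R2/(R1+R2) = 0.403 and R1‖R2 ≤ 17.3 kΩ will meet the spec.)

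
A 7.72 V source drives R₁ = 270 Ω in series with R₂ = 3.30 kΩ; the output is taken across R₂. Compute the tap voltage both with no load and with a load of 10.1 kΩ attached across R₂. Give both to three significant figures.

Open-circuit: V = 7.72 × 3300/(270 + 3300) = 7.14 V.
With the load, R₂ becomes R₂‖R_L = 2487 Ω, so V = 7.72 × 2487/2757 = 6.96 V.

Unloaded: 7.14 V; loaded: 6.96 V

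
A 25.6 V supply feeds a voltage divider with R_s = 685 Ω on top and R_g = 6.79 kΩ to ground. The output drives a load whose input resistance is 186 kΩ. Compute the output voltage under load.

V_out ≈ 23.2 V

The load sits in parallel with R_g: R_g‖R_L = (6790 × 186000) / (6790 + 186000) = 6551 Ω.
V_out = 25.6 × 6551 / (685 + 6551) = 25.6 × 6551/7236 = 23.2 V.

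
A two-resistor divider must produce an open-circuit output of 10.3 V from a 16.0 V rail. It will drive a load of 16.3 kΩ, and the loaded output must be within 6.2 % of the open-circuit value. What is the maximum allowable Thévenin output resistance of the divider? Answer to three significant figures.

R_th ≤ 1.08 kΩ

Loading drop = R_th/(R_th + R_L) ≤ 0.0620, so R_th ≤ R_L · ε/(1−ε) = 16.3 kΩ × 0.0620/0.9380 = 1.08 kΩ.
(Any R1, R2 with R2/(R1+R2) = 0.644 and R1‖R2 ≤ 1.08 kΩ will meet the spec.)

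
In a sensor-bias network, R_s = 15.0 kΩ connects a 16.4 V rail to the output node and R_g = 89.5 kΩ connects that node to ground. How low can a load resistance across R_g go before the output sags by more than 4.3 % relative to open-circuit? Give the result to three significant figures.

R_L(min) ≈ 286 kΩ

Output resistance R_th = R_s‖R_g = (15.0 × 89.5)/104.5 = 12.85 kΩ.
The fractional drop is R_th/(R_th + R_L); requiring this ≤ 0.0430 gives R_L ≥ R_th(1/0.0430 − 1) = 12.85 × 22.26 = 286 kΩ.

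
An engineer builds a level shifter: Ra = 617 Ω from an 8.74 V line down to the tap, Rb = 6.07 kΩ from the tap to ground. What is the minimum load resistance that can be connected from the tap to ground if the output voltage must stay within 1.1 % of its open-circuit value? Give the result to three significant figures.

Output resistance R_th = Ra‖Rb = (617 × 6070)/6687 = 560.1 Ω.
The fractional drop is R_th/(R_th + R_L); requiring this ≤ 0.0110 gives R_L ≥ R_th(1/0.0110 − 1) = 560.1 × 89.91 = 50.4 kΩ.

R_L(min) ≈ 50.4 kΩ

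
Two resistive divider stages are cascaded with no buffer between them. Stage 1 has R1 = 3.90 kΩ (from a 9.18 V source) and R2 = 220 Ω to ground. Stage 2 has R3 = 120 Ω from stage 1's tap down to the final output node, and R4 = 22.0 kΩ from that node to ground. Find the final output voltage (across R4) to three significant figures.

Stage 2 presents R3+R4 = 22120 Ω as a load on stage 1's tap.
Stage 1's lower leg becomes R2‖(R3+R4) = 217.8 Ω, so V_mid = 9.18 × 217.8/4118 = 0.4856 V.
Stage 2 is itself unloaded: V_out = V_mid × R4/(R3+R4) = 0.4856 × 22000/22120 = 0.483 V.

V_out ≈ 0.483 V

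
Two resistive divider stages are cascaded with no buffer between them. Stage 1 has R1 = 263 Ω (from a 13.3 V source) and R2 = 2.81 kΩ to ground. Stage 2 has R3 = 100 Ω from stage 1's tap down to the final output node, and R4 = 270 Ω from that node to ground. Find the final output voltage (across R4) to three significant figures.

V_out ≈ 5.38 V

Stage 2 presents R3+R4 = 370.0 Ω as a load on stage 1's tap.
Stage 1's lower leg becomes R2‖(R3+R4) = 326.9 Ω, so V_mid = 13.3 × 326.9/589.9 = 7.371 V.
Stage 2 is itself unloaded: V_out = V_mid × R4/(R3+R4) = 7.371 × 270/370.0 = 5.38 V.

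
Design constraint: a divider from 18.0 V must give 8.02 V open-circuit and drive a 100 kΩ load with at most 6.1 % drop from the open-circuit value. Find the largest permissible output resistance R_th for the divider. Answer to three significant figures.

Loading drop = R_th/(R_th + R_L) ≤ 0.0610, so R_th ≤ R_L · ε/(1−ε) = 100 kΩ × 0.0610/0.9390 = 6.50 kΩ.
(Any R1, R2 with R2/(R1+R2) = 0.446 and R1‖R2 ≤ 6.50 kΩ will meet the spec.)

R_th ≤ 6.50 kΩ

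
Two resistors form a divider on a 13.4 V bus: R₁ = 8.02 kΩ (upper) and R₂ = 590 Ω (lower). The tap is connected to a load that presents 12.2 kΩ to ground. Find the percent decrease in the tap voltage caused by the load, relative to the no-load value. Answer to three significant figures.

The divider's output (Thévenin) resistance is R₁‖R₂ = 549.6 Ω.
Fractional drop under load = R_th/(R_th + R_L) = 549.6 / (549.6 + 12200) = 0.04311.
So the output falls by 4.31 %.

4.31 %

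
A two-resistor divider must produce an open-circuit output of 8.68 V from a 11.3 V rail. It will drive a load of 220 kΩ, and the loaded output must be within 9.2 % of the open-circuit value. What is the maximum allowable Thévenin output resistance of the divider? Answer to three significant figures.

Loading drop = R_th/(R_th + R_L) ≤ 0.0920, so R_th ≤ R_L · ε/(1−ε) = 220 kΩ × 0.0920/0.9080 = 22.3 kΩ.
(Any R1, R2 with R2/(R1+R2) = 0.768 and R1‖R2 ≤ 22.3 kΩ will meet the spec.)

R_th ≤ 22.3 kΩ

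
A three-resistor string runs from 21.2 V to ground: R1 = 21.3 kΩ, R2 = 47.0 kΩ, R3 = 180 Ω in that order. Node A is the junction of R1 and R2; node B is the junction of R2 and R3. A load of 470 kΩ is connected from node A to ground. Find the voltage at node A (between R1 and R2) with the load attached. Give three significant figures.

V ≈ 14.2 V

Below node A the series string R2+R3 = 47180 Ω sits in parallel with the 470000 Ω load: 42880 Ω.
V_A = 21.2 × 42880/(21300 + 42880) = 14.2 V.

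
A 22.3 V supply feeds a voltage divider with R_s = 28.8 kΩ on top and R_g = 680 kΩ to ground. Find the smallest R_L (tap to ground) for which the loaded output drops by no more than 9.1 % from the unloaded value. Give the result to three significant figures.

Output resistance R_th = R_s‖R_g = (28.8 × 680)/708.8 = 27.63 kΩ.
The fractional drop is R_th/(R_th + R_L); requiring this ≤ 0.0910 gives R_L ≥ R_th(1/0.0910 − 1) = 27.63 × 9.989 = 276 kΩ.

R_L(min) ≈ 276 kΩ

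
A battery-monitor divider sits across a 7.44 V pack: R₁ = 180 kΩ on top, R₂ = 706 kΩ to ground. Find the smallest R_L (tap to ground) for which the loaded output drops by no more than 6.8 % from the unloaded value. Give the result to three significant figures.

R_L(min) ≈ 1.97 MΩ

Output resistance R_th = R₁‖R₂ = (180 × 706)/886.0 = 143.4 kΩ.
The fractional drop is R_th/(R_th + R_L); requiring this ≤ 0.0680 gives R_L ≥ R_th(1/0.0680 − 1) = 143.4 × 13.71 = 1.97 MΩ.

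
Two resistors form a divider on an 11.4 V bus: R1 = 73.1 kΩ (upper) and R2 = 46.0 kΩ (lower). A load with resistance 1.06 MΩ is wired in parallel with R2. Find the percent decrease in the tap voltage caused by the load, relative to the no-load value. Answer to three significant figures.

2.59 %

The divider's output (Thévenin) resistance is R1‖R2 = 28.23 kΩ.
Fractional drop under load = R_th/(R_th + R_L) = 28.23 / (28.23 + 1060) = 0.02594.
So the output falls by 2.59 %.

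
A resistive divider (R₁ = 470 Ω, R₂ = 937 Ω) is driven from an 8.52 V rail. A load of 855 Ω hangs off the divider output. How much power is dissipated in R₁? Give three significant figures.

Total resistance from the source is R₁ + (R₂‖R_L) = 917.1 Ω, so I = 8.52/917.1 Ω = 9.291 mA.
P = I²·R₁ = (9.291 mA)² × 470 Ω = 40.6 mW.

P ≈ 40.6 mW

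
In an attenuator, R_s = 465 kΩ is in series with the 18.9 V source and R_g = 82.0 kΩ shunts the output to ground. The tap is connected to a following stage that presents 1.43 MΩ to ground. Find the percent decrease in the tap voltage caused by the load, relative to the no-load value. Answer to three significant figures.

The divider's output (Thévenin) resistance is R_s‖R_g = 69.71 kΩ.
Fractional drop under load = R_th/(R_th + R_L) = 69.71 / (69.71 + 1430) = 0.04648.
So the output falls by 4.65 %.

4.65 %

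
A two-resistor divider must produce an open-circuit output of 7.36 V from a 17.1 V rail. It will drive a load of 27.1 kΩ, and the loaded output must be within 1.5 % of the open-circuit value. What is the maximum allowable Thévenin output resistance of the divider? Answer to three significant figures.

R_th ≤ 413 Ω

Loading drop = R_th/(R_th + R_L) ≤ 0.0150, so R_th ≤ R_L · ε/(1−ε) = 27.1 kΩ × 0.0150/0.9850 = 413 Ω.
(Any R1, R2 with R2/(R1+R2) = 0.430 and R1‖R2 ≤ 413 Ω will meet the spec.)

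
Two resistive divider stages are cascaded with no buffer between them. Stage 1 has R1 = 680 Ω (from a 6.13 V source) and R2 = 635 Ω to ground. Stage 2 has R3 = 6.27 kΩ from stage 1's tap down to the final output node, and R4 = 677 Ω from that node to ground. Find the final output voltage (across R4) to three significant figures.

V_out ≈ 0.275 V

Stage 2 presents R3+R4 = 6947 Ω as a load on stage 1's tap.
Stage 1's lower leg becomes R2‖(R3+R4) = 581.8 Ω, so V_mid = 6.13 × 581.8/1262 = 2.827 V.
Stage 2 is itself unloaded: V_out = V_mid × R4/(R3+R4) = 2.827 × 677/6947 = 0.275 V.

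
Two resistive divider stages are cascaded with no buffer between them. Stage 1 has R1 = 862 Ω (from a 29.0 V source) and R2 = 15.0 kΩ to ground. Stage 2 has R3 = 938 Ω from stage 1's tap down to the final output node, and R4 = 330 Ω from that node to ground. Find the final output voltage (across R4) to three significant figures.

V_out ≈ 4.34 V

Stage 2 presents R3+R4 = 1268 Ω as a load on stage 1's tap.
Stage 1's lower leg becomes R2‖(R3+R4) = 1169 Ω, so V_mid = 29.0 × 1169/2031 = 16.69 V.
Stage 2 is itself unloaded: V_out = V_mid × R4/(R3+R4) = 16.69 × 330/1268 = 4.34 V.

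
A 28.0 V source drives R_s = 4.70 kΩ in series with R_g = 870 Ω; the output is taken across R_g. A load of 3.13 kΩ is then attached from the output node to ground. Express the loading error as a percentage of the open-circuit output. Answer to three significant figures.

The divider's output (Thévenin) resistance is R_s‖R_g = 734.1 Ω.
Fractional drop under load = R_th/(R_th + R_L) = 734.1 / (734.1 + 3130) = 0.1900.
So the output falls by 19.0 %.

19.0 %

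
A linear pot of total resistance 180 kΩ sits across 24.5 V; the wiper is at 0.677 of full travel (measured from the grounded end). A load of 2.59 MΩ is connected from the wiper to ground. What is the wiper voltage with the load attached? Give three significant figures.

V ≈ 16.3 V

The wiper splits the pot into (1−α)R = 58.14 kΩ above and αR = 121.9 kΩ below.
Lower section ‖ load = 116.4 kΩ.
V_wiper = 24.5 × 116.4/(58.14 + 116.4) = 16.3 V.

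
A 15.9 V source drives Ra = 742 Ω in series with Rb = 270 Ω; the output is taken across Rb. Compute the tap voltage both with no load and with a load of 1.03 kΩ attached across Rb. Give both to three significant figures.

Unloaded: 4.24 V; loaded: 3.56 V

Open-circuit: V = 15.9 × 270/(742 + 270) = 4.24 V.
With the load, Rb becomes Rb‖R_L = 213.9 Ω, so V = 15.9 × 213.9/955.9 = 3.56 V.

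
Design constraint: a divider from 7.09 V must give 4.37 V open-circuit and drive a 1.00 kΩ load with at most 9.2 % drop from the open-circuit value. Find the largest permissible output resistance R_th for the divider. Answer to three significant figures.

Loading drop = R_th/(R_th + R_L) ≤ 0.0920, so R_th ≤ R_L · ε/(1−ε) = 1.00 kΩ × 0.0920/0.9080 = 101 Ω.

R_th ≤ 101 Ω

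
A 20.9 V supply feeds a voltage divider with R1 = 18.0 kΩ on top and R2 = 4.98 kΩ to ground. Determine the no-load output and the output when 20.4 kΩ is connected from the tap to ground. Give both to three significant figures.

Open-circuit: V = 20.9 × 4.98/(18.0 + 4.98) = 4.53 V.
With the load, R2 becomes R2‖R_L = 4.003 kΩ, so V = 20.9 × 4.003/22.00 = 3.80 V.

Unloaded: 4.53 V; loaded: 3.80 V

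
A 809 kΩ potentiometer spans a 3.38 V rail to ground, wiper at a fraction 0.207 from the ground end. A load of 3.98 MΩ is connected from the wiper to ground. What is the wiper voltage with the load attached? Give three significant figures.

The wiper splits the pot into (1−α)R = 641.5 kΩ above and αR = 167.5 kΩ below.
Lower section ‖ load = 160.7 kΩ.
V_wiper = 3.38 × 160.7/(641.5 + 160.7) = 0.677 V.

V ≈ 0.677 V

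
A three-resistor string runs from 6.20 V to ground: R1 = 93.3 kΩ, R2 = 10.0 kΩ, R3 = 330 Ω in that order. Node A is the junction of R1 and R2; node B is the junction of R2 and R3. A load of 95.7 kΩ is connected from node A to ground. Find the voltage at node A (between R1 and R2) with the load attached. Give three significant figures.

V ≈ 0.563 V

Below node A the series string R2+R3 = 10330 Ω sits in parallel with the 95700 Ω load: 9324 Ω.
V_A = 6.20 × 9324/(93300 + 9324) = 0.563 V.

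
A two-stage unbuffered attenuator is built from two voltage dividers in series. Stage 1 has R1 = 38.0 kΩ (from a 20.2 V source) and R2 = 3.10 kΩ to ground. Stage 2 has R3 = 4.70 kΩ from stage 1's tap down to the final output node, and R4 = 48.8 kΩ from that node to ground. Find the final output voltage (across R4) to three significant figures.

V_out ≈ 1.32 V

Stage 2 presents R3+R4 = 53.50 kΩ as a load on stage 1's tap.
Stage 1's lower leg becomes R2‖(R3+R4) = 2.930 kΩ, so V_mid = 20.2 × 2.930/40.93 = 1.446 V.
Stage 2 is itself unloaded: V_out = V_mid × R4/(R3+R4) = 1.446 × 48.8/53.50 = 1.32 V.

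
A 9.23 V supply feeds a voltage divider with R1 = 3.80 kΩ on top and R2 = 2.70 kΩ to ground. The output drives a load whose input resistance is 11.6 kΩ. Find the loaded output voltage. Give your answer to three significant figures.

The load sits in parallel with R2: R2‖R_L = (2.70 × 11.6) / (2.70 + 11.6) = 2.190 kΩ.
V_out = 9.23 × 2.190 / (3.80 + 2.190) = 9.23 × 2.190/5.990 = 3.37 V.

V_out ≈ 3.37 V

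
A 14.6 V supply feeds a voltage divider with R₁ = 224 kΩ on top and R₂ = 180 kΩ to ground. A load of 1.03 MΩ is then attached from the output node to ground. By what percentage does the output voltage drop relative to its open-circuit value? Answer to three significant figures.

The divider's output (Thévenin) resistance is R₁‖R₂ = 99.80 kΩ.
Fractional drop under load = R_th/(R_th + R_L) = 99.80 / (99.80 + 1030) = 0.08834.
So the output falls by 8.83 %.

8.83 %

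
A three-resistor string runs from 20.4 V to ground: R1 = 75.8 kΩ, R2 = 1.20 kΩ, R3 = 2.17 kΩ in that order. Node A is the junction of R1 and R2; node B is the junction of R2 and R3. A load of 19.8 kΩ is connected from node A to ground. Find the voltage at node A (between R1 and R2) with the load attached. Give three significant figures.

V ≈ 0.747 V

Below node A the series string R2+R3 = 3.370 kΩ sits in parallel with the 19.8 kΩ load: 2.880 kΩ.
V_A = 20.4 × 2.880/(75.8 + 2.880) = 0.747 V.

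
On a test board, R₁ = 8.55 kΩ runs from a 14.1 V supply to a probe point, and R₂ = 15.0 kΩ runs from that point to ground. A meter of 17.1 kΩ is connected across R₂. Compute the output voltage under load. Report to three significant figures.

V_out ≈ 6.81 V

The load sits in parallel with R₂: R₂‖R_L = (15.0 × 17.1) / (15.0 + 17.1) = 7.991 kΩ.
V_out = 14.1 × 7.991 / (8.55 + 7.991) = 14.1 × 7.991/16.54 = 6.81 V.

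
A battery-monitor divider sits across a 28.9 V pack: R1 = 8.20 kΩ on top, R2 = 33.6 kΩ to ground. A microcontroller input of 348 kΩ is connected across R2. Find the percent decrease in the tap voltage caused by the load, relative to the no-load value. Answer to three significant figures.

1.86 %

The divider's output (Thévenin) resistance is R1‖R2 = 6.591 kΩ.
Fractional drop under load = R_th/(R_th + R_L) = 6.591 / (6.591 + 348) = 0.01859.
So the output falls by 1.86 %.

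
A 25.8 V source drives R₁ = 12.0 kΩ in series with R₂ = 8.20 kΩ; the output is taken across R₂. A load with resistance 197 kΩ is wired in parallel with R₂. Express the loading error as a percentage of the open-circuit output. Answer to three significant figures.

2.41 %

The divider's output (Thévenin) resistance is R₁‖R₂ = 4.871 kΩ.
Fractional drop under load = R_th/(R_th + R_L) = 4.871 / (4.871 + 197) = 0.02413.
So the output falls by 2.41 %.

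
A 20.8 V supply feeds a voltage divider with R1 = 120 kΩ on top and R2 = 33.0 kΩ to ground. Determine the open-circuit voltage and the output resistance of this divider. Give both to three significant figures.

V_th = 4.49 V, R_th = 25.9 kΩ

V_th is the open-circuit tap voltage: 20.8 × 33.0/(120 + 33.0) = 4.49 V.
With the supply zeroed, R1 and R2 appear in parallel from the tap: R_th = R1‖R2 = (120 × 33.0)/153.0 = 25.9 kΩ.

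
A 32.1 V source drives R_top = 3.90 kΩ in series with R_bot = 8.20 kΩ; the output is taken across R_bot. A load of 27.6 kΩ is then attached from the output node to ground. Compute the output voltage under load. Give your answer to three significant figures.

The load sits in parallel with R_bot: R_bot‖R_L = (8.20 × 27.6) / (8.20 + 27.6) = 6.322 kΩ.
V_out = 32.1 × 6.322 / (3.90 + 6.322) = 32.1 × 6.322/10.22 = 19.9 V.

V_out ≈ 19.9 V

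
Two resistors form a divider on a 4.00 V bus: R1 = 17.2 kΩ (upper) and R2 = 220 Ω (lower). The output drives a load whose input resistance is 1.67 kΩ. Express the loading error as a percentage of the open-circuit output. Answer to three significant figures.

11.5 %

Unloaded V = 4.00 × 220/17420 = 0.050517 V.
Loaded: R2‖R_L = 194.4 Ω, giving V = 4.00 × 194.4/17390 = 0.044702 V.
Drop = (0.050517 − 0.044702) / 0.050517 = 11.5 %.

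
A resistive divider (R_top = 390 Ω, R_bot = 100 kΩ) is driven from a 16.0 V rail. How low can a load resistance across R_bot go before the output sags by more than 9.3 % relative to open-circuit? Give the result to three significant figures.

Output resistance R_th = R_top‖R_bot = (390 × 100000)/100400 = 388.5 Ω.
The fractional drop is R_th/(R_th + R_L); requiring this ≤ 0.0930 gives R_L ≥ R_th(1/0.0930 − 1) = 388.5 × 9.753 = 3.79 kΩ.

R_L(min) ≈ 3.79 kΩ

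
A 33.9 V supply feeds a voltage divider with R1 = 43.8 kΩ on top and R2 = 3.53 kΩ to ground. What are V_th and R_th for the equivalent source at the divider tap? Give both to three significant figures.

V_th = 2.53 V, R_th = 3.27 kΩ

V_th is the open-circuit tap voltage: 33.9 × 3.53/(43.8 + 3.53) = 2.53 V.
With the supply zeroed, R1 and R2 appear in parallel from the tap: R_th = R1‖R2 = (43.8 × 3.53)/47.33 = 3.27 kΩ.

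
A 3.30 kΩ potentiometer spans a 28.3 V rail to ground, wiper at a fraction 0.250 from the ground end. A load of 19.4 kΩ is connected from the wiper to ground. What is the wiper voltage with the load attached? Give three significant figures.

The wiper splits the pot into (1−α)R = 2475 Ω above and αR = 825.0 Ω below.
Lower section ‖ load = 791.3 Ω.
V_wiper = 28.3 × 791.3/(2475 + 791.3) = 6.86 V.

V ≈ 6.86 V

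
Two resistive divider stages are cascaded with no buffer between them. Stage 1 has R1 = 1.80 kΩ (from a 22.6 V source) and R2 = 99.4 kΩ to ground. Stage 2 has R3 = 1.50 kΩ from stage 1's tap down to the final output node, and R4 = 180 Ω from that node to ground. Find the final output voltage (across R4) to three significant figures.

V_out ≈ 1.16 V

Stage 2 presents R3+R4 = 1680 Ω as a load on stage 1's tap.
Stage 1's lower leg becomes R2‖(R3+R4) = 1652 Ω, so V_mid = 22.6 × 1652/3452 = 10.82 V.
Stage 2 is itself unloaded: V_out = V_mid × R4/(R3+R4) = 10.82 × 180/1680 = 1.16 V.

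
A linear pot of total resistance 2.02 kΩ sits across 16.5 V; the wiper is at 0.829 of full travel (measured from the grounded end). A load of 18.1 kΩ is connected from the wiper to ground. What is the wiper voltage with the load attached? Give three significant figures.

V ≈ 13.5 V

The wiper splits the pot into (1−α)R = 345.4 Ω above and αR = 1675 Ω below.
Lower section ‖ load = 1533 Ω.
V_wiper = 16.5 × 1533/(345.4 + 1533) = 13.5 V.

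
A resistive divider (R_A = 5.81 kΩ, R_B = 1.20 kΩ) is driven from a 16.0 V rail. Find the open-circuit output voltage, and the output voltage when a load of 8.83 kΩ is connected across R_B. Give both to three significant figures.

Unloaded: 2.74 V; loaded: 2.46 V

Open-circuit: V = 16.0 × 1.20/(5.81 + 1.20) = 2.74 V.
With the load, R_B becomes R_B‖R_L = 1.056 kΩ, so V = 16.0 × 1.056/6.866 = 2.46 V.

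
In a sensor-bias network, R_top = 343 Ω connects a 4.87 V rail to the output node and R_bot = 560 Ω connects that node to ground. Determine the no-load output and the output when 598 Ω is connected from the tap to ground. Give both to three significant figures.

Unloaded: 3.02 V; loaded: 2.23 V

Open-circuit: V = 4.87 × 560/(343 + 560) = 3.02 V.
With the load, R_bot becomes R_bot‖R_L = 289.2 Ω, so V = 4.87 × 289.2/632.2 = 2.23 V.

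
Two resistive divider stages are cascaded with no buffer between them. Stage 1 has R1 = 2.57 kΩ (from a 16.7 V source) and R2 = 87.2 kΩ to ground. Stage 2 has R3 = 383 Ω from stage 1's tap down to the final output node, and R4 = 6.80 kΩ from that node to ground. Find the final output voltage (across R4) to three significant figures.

V_out ≈ 11.4 V

Stage 2 presents R3+R4 = 7183 Ω as a load on stage 1's tap.
Stage 1's lower leg becomes R2‖(R3+R4) = 6636 Ω, so V_mid = 16.7 × 6636/9206 = 12.04 V.
Stage 2 is itself unloaded: V_out = V_mid × R4/(R3+R4) = 12.04 × 6800/7183 = 11.4 V.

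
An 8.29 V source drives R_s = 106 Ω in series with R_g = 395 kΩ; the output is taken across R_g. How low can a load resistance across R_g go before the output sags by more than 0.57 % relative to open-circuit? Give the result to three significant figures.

R_L(min) ≈ 18.5 kΩ

Output resistance R_th = R_s‖R_g = (106 × 395000)/395100 = 106.0 Ω.
The fractional drop is R_th/(R_th + R_L); requiring this ≤ 0.00570 gives R_L ≥ R_th(1/0.00570 − 1) = 106.0 × 174.4 = 18.5 kΩ.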